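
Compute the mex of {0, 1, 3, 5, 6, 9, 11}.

2

The values 0, 1 are all present; 2 is the first non-negative integer missing from the set.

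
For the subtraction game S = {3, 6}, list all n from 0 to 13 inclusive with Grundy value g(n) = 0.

Grundy values for subtraction set {3, 6}:
g(0) = mex{} = 0
g(1) = mex{} = 0
g(2) = mex{} = 0
g(3) = mex{0} = 1
g(4) = mex{0} = 1
g(5) = mex{0} = 1
g(6) = mex{0,1} = 2
g(7) = mex{0,1} = 2
g(8) = mex{0,1} = 2
g(9) = mex{1,2} = 0
g(10) = mex{1,2} = 0
g(11) = mex{1,2} = 0
g(12) = mex{0,2} = 1
g(13) = mex{0,2} = 1
The P-positions (g = 0) in 0..13 are 0, 1, 2, 9, 10, 11.

0, 1, 2, 9, 10, 11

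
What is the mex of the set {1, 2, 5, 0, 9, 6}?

The values 0, 1, 2 are all present; 3 is the first non-negative integer missing from the set.

3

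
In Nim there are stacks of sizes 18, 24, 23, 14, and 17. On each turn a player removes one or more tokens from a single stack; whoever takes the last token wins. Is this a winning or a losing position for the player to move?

Compute the nim-sum pairwise:
18 XOR 24 = 10
10 XOR 23 = 29
29 XOR 14 = 19
19 XOR 17 = 2
The nim-sum is 2 ≠ 0, so this is an N-position: the player to move can win.

Winning position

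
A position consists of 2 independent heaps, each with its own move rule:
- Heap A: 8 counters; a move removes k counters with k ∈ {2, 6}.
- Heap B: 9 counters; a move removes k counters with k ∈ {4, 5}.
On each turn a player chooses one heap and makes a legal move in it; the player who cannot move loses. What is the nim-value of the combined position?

0

Grundy values for heap A (subtraction set {2, 6}):
k:     0  1  2  3  4  5  6  7  8
g(k):  0  0  1  1  0  0  1  1  0
So g(8) = 0.
For heap B, compute g(0), g(1), … with moves {4, 5}:
g(0) = mex{} = 0
g(1) = mex{} = 0
g(2) = mex{} = 0
g(3) = mex{} = 0
g(4) = mex{0} = 1
g(5) = mex{0} = 1
g(6) = mex{0} = 1
g(7) = mex{0} = 1
g(8) = mex{0,1} = 2
g(9) = mex{1} = 0
So g(9) = 0.
The value of a disjunctive sum is the nim-sum of the parts.
Combined value = 0 ⊕ 0 = 0.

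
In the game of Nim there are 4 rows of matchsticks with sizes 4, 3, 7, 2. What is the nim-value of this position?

2

Nim-sum: 4 ^ 3 ^ 7 ^ 2 = 2.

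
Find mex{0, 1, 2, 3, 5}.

The values 0, 1, 2, 3 are all present; 4 is the first non-negative integer missing from the set.

4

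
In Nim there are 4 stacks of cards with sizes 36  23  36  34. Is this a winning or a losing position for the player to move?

Nim-sum: 36 ⊕ 23 ⊕ 36 ⊕ 34 = 53.
The nim-sum is 53 ≠ 0, so this is an N-position: the player to move can win.

Winning position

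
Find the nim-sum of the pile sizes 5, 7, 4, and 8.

14

Nim-sum: 5 ⊕ 7 ⊕ 4 ⊕ 8 = 14.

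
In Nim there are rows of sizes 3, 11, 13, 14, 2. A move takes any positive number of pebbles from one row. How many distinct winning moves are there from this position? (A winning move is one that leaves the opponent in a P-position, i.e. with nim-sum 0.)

3

In binary:
  0011  (3)
  1011  (11)
  1101  (13)
  1110  (14)
  0010  (2)
  ----
  1001  (9)
The overall nim-sum is X = 9. A row of size p has a winning move iff p XOR X < p (reduce it to p XOR X).
  3: 3 XOR 9 = 10 ≥ 3 — no move.
  11: 11 XOR 9 = 2 < 11 — winning move (to 2).
  13: 13 XOR 9 = 4 < 13 — winning move (to 4).
  14: 14 XOR 9 = 7 < 14 — winning move (to 7).
  2: 2 XOR 9 = 11 ≥ 2 — no move.
That gives 3 winning moves.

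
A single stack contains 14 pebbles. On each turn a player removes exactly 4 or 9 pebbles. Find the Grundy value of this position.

Build the Grundy sequence with g(k) = mex{g(k−s) : s ∈ {4, 9}, s ≤ k}:
g(0) = mex{} = 0
g(1) = mex{} = 0
g(2) = mex{} = 0
g(3) = mex{} = 0
g(4) = mex{0} = 1
g(5) = mex{0} = 1
g(6) = mex{0} = 1
g(7) = mex{0} = 1
g(8) = mex{1} = 0
g(9) = mex{0,1} = 2
g(10) = mex{0,1} = 2
g(11) = mex{0,1} = 2
g(12) = mex{0} = 1
g(13) = mex{1,2} = 0
g(14) = mex{1,2} = 0
So g(14) = 0.

0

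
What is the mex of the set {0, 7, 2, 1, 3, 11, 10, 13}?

4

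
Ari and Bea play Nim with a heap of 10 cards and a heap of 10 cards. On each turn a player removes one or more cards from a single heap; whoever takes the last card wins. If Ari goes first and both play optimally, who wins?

Bitwise XOR of the heap sizes:
  1010  (10)
  1010  (10)
  ----
  0000  (0)
The nim-sum is 0, so this is a P-position: the player to move is in a losing position under optimal play; Ari is about to move from it and so loses — Bea wins.

Bea wins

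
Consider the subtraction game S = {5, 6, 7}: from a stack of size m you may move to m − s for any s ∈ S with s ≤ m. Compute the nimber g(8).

1

Build the Grundy sequence with g(k) = mex{g(k−s) : s ∈ {5, 6, 7}, s ≤ k}:
g(0) = mex{} = 0
g(1) = mex{} = 0
g(2) = mex{} = 0
g(3) = mex{} = 0
g(4) = mex{} = 0
g(5) = mex{0} = 1
g(6) = mex{0} = 1
g(7) = mex{0} = 1
g(8) = mex{0} = 1
So g(8) = 1.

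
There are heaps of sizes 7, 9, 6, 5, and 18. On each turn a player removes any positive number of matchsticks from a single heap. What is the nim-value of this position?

Nim-sum: 7 ^ 9 ^ 6 ^ 5 ^ 18 = 31.

31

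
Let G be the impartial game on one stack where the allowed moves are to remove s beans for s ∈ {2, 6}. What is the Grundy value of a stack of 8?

Compute g(0), g(1), … for moves {2, 6}:
k:     0  1  2  3  4  5  6  7  8
g(k):  0  0  1  1  0  0  1  1  0
So g(8) = 0.

0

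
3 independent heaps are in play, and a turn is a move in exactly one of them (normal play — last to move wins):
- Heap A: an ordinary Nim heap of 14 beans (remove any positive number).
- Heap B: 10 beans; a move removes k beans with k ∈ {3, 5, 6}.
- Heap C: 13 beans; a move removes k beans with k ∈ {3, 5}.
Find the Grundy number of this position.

Heap A is a plain Nim heap of size 14, so its Grundy value is 14.
Grundy values for heap B (subtraction set {3, 5, 6}):
k:     0  1  2  3  4  5  6  7  8  9 10
g(k):  0  0  0  1  1  1  2  2  2  0  0
So g(10) = 0.
Grundy values for heap C (subtraction set {3, 5}):
g(0) = mex{} = 0
g(1) = mex{} = 0
g(2) = mex{} = 0
g(3) = mex{0} = 1
g(4) = mex{0} = 1
g(5) = mex{0} = 1
g(6) = mex{0,1} = 2
g(7) = mex{0,1} = 2
g(8) = mex{1} = 0
g(9) = mex{1,2} = 0
g(10) = mex{1,2} = 0
g(11) = mex{0,2} = 1
g(12) = mex{0,2} = 1
g(13) = mex{0} = 1
So g(13) = 1.
By the Sprague-Grundy theorem, the Grundy value of a sum of independent games is the XOR of the component values.
Combined value = 14 XOR 0 XOR 1 = 15.

15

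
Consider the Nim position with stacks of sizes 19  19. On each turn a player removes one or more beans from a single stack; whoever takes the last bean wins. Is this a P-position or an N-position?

In binary:
  10011  (19)
  10011  (19)
  -----
  00000  (0)
The nim-sum is 0, so this is a P-position: the player to move is in a losing position under optimal play.

P-position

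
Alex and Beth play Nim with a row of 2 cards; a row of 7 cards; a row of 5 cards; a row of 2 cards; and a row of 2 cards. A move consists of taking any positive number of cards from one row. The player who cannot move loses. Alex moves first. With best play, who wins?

Compute the nim-sum pairwise:
2 ⊕ 7 = 5
5 ⊕ 5 = 0
0 ⊕ 2 = 2
2 ⊕ 2 = 0
The nim-sum is 0, so this is a P-position: the player to move is in a losing position under optimal play; Alex is about to move from it and so loses — Beth wins.

Beth wins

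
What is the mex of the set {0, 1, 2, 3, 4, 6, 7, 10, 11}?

5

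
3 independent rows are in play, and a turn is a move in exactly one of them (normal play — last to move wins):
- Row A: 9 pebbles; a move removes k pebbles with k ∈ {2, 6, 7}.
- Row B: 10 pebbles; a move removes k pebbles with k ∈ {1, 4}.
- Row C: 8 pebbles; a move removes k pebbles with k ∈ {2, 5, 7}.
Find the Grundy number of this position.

Build the Grundy sequence for row A with g(k) = mex{g(k−s) : s ∈ {2, 6, 7}, s ≤ k}:
k:     0  1  2  3  4  5  6  7  8  9
g(k):  0  0  1  1  0  0  1  1  2  0
So g(9) = 0.
Build the Grundy sequence for row B with g(k) = mex{g(k−s) : s ∈ {1, 4}, s ≤ k}:
g(0) = mex{} = 0
g(1) = mex{0} = 1
g(2) = mex{1} = 0
g(3) = mex{0} = 1
g(4) = mex{0,1} = 2
g(5) = mex{1,2} = 0
g(6) = mex{0} = 1
g(7) = mex{1} = 0
g(8) = mex{0,2} = 1
g(9) = mex{0,1} = 2
g(10) = mex{1,2} = 0
So g(10) = 0.
Build the Grundy sequence for row C with g(k) = mex{g(k−s) : s ∈ {2, 5, 7}, s ≤ k}:
g(0) = mex{} = 0
g(1) = mex{} = 0
g(2) = mex{0} = 1
g(3) = mex{0} = 1
g(4) = mex{1} = 0
g(5) = mex{0,1} = 2
g(6) = mex{0} = 1
g(7) = mex{0,1,2} = 3
g(8) = mex{0,1} = 2
So g(8) = 2.
By the Sprague-Grundy theorem, the Grundy value of a sum of independent games is the XOR of the component values.
Combined value = 0 ⊕ 0 ⊕ 2 = 2.

2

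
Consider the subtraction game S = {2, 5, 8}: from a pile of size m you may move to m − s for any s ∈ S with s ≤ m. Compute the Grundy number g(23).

Grundy values for subtraction set {2, 5, 8}:
k:     0  1  2  3  4  5  6  7  8  9 10 11 12 13 14 15 16 17 18 19 20 21 22 23
g(k):  0  0  1  1  0  2  1  0  2  1  0  0  1  1  0  2  1  0  2  1  0  0  1  1
So g(23) = 1.

1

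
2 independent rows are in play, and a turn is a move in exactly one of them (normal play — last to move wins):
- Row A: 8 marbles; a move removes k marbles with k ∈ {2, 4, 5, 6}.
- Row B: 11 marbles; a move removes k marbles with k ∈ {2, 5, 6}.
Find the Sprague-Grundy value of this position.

0

For row A, compute g(0), g(1), … with moves {2, 4, 5, 6}:
g(0) = mex{} = 0
g(1) = mex{} = 0
g(2) = mex{0} = 1
g(3) = mex{0} = 1
g(4) = mex{0,1} = 2
g(5) = mex{0,1} = 2
g(6) = mex{0,1,2} = 3
g(7) = mex{0,1,2} = 3
g(8) = mex{1,2,3} = 0
So g(8) = 0.
Grundy values for row B (subtraction set {2, 5, 6}):
k:     0  1  2  3  4  5  6  7  8  9 10 11
g(k):  0  0  1  1  0  2  1  3  0  2  1  0
So g(11) = 0.
The value of a disjunctive sum is the nim-sum of the parts.
Combined value = 0 ⊕ 0 = 0.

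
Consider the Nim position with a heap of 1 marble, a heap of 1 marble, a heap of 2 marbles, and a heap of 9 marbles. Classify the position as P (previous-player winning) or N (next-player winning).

Bitwise XOR of the heap sizes:
  0001  (1)
  0001  (1)
  0010  (2)
  1001  (9)
  ----
  1011  (11)
The nim-sum is 11 ≠ 0, so this is an N-position: the player to move can win.

N-position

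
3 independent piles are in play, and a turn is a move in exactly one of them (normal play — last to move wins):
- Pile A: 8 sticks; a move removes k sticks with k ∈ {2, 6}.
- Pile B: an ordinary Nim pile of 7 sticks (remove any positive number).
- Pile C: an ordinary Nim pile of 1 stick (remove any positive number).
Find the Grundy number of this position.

6

Build the Grundy sequence for pile A with g(k) = mex{g(k−s) : s ∈ {2, 6}, s ≤ k}:
k:     0  1  2  3  4  5  6  7  8
g(k):  0  0  1  1  0  0  1  1  0
So g(8) = 0.
Pile B is a plain Nim pile of size 7, so its Grundy value is 7.
Pile C is a plain Nim pile of size 1, so its Grundy value is 1.
By the Sprague-Grundy theorem, the Grundy value of a sum of independent games is the XOR of the component values.
Combined value = 0 ⊕ 7 ⊕ 1 = 6.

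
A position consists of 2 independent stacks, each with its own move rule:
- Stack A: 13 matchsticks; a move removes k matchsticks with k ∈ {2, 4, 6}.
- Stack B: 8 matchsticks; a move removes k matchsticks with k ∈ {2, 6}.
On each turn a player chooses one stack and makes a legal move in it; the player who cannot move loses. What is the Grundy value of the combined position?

2

Grundy values for stack A (subtraction set {2, 4, 6}):
k:     0  1  2  3  4  5  6  7  8  9 10 11 12 13
g(k):  0  0  1  1  2  2  3  3  0  0  1  1  2  2
So g(13) = 2.
For stack B, compute g(0), g(1), … with moves {2, 6}:
g(0) = mex{} = 0
g(1) = mex{} = 0
g(2) = mex{0} = 1
g(3) = mex{0} = 1
g(4) = mex{1} = 0
g(5) = mex{1} = 0
g(6) = mex{0} = 1
g(7) = mex{0} = 1
g(8) = mex{1} = 0
So g(8) = 0.
By the Sprague-Grundy theorem, the Grundy value of a sum of independent games is the XOR of the component values.
Combined value = 2 XOR 0 = 2.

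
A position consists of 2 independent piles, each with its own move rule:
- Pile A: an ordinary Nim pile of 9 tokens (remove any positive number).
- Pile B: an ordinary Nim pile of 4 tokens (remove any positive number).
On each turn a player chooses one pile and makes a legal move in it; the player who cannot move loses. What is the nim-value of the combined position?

Pile A is a plain Nim pile of size 9, so its Grundy value is 9.
Pile B is a plain Nim pile of size 4, so its Grundy value is 4.
By the Sprague-Grundy theorem, the Grundy value of a sum of independent games is the XOR of the component values.
Combined value = 9 XOR 4 = 13.

13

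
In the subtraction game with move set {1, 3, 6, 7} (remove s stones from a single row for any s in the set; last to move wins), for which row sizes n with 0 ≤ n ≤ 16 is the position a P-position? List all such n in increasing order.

0, 2, 4, 12, 14, 16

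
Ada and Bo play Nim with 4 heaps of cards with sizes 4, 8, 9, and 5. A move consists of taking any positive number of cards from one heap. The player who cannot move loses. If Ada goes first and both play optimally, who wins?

Bo wins

Compute the nim-sum pairwise:
4 ^ 8 = 12
12 ^ 9 = 5
5 ^ 5 = 0
The nim-sum is 0, so this is a P-position: the player to move is in a losing position under optimal play; Ada is about to move from it and so loses — Bo wins.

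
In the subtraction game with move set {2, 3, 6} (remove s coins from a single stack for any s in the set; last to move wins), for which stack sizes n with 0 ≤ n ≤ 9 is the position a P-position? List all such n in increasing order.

0, 1, 5, 9

Build the Grundy sequence with g(k) = mex{g(k−s) : s ∈ {2, 3, 6}, s ≤ k}:
k:     0  1  2  3  4  5  6  7  8  9
g(k):  0  0  1  1  2  0  3  1  2  0
The P-positions (g = 0) in 0..9 are 0, 1, 5, 9.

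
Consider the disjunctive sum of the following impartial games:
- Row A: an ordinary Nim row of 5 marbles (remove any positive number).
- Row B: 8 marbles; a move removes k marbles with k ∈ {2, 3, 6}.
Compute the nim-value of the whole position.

7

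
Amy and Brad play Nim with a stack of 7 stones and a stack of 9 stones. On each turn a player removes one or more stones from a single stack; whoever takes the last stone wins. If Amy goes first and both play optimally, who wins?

Amy wins

Nim-sum: 7 XOR 9 = 14.
The nim-sum is 14 ≠ 0, so this is an N-position: the player to move can win; Amy has a winning move.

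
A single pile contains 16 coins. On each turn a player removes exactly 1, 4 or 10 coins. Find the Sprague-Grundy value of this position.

0

Compute g(0), g(1), … for moves {1, 4, 10}:
k:     0  1  2  3  4  5  6  7  8  9 10 11 12 13 14 15 16
g(k):  0  1  0  1  2  0  1  0  1  2  3  2  3  0  1  3  0
So g(16) = 0.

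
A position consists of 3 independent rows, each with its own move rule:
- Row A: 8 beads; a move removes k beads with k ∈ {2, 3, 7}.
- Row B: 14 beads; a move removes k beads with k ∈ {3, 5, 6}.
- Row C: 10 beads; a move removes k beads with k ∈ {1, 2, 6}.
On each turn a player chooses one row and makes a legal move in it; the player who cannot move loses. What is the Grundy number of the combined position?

For row A, compute g(0), g(1), … with moves {2, 3, 7}:
k:     0  1  2  3  4  5  6  7  8
g(k):  0  0  1  1  2  0  0  1  1
So g(8) = 1.
Grundy values for row B (subtraction set {3, 5, 6}):
g(0) = mex{} = 0
g(1) = mex{} = 0
g(2) = mex{} = 0
g(3) = mex{0} = 1
g(4) = mex{0} = 1
g(5) = mex{0} = 1
g(6) = mex{0,1} = 2
g(7) = mex{0,1} = 2
g(8) = mex{0,1} = 2
g(9) = mex{1,2} = 0
g(10) = mex{1,2} = 0
g(11) = mex{1,2} = 0
g(12) = mex{0,2} = 1
g(13) = mex{0,2} = 1
g(14) = mex{0,2} = 1
So g(14) = 1.
For row C, compute g(0), g(1), … with moves {1, 2, 6}:
g(0) = mex{} = 0
g(1) = mex{0} = 1
g(2) = mex{0,1} = 2
g(3) = mex{1,2} = 0
g(4) = mex{0,2} = 1
g(5) = mex{0,1} = 2
g(6) = mex{0,1,2} = 3
g(7) = mex{1,2,3} = 0
g(8) = mex{0,2,3} = 1
g(9) = mex{0,1} = 2
g(10) = mex{1,2} = 0
So g(10) = 0.
By the Sprague-Grundy theorem, the Grundy value of a sum of independent games is the XOR of the component values.
Combined value = 1 XOR 1 XOR 0 = 0.

0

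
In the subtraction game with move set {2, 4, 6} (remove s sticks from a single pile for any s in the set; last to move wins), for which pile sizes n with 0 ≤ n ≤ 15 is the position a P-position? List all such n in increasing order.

Build the Grundy sequence with g(k) = mex{g(k−s) : s ∈ {2, 4, 6}, s ≤ k}:
k:     0  1  2  3  4  5  6  7  8  9 10 11 12 13 14 15
g(k):  0  0  1  1  2  2  3  3  0  0  1  1  2  2  3  3
The P-positions (g = 0) in 0..15 are 0, 1, 8, 9.

0, 1, 8, 9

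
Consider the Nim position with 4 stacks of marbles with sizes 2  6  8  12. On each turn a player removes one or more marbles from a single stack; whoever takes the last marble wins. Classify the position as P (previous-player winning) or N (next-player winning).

P-position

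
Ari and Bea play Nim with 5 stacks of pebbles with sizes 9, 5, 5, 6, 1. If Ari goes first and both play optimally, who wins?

Compute the nim-sum pairwise:
9 XOR 5 = 12
12 XOR 5 = 9
9 XOR 6 = 15
15 XOR 1 = 14
The nim-sum is 14 ≠ 0, so this is an N-position: the player to move can win; Ari has a winning move.

Ari wins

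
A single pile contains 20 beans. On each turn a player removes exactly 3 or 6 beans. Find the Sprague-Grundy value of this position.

Compute g(0), g(1), … for moves {3, 6}:
k:     0  1  2  3  4  5  6  7  8  9 10 11 12 13 14 15 16 17 18 19 20
g(k):  0  0  0  1  1  1  2  2  2  0  0  0  1  1  1  2  2  2  0  0  0
So g(20) = 0.

0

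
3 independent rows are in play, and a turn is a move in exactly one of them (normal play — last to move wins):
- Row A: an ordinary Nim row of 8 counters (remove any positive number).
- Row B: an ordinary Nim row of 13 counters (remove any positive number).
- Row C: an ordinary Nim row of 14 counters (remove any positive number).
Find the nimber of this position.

Row A is a plain Nim row of size 8, so its Grundy value is 8.
Row B is a plain Nim row of size 13, so its Grundy value is 13.
Row C is a plain Nim row of size 14, so its Grundy value is 14.
The value of a disjunctive sum is the nim-sum of the parts.
Combined value = 8 XOR 13 XOR 14 = 11.

11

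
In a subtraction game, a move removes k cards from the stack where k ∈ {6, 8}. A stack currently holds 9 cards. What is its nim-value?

1

Build the Grundy sequence with g(k) = mex{g(k−s) : s ∈ {6, 8}, s ≤ k}:
g(0) = mex{} = 0
g(1) = mex{} = 0
g(2) = mex{} = 0
g(3) = mex{} = 0
g(4) = mex{} = 0
g(5) = mex{} = 0
g(6) = mex{0} = 1
g(7) = mex{0} = 1
g(8) = mex{0} = 1
g(9) = mex{0} = 1
So g(9) = 1.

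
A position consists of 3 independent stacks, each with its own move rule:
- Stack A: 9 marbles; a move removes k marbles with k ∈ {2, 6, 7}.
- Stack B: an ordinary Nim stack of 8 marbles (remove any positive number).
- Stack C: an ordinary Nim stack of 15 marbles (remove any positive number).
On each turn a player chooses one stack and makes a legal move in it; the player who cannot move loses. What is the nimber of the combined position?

7

For stack A, compute g(0), g(1), … with moves {2, 6, 7}:
g(0) = mex{} = 0
g(1) = mex{} = 0
g(2) = mex{0} = 1
g(3) = mex{0} = 1
g(4) = mex{1} = 0
g(5) = mex{1} = 0
g(6) = mex{0} = 1
g(7) = mex{0} = 1
g(8) = mex{0,1} = 2
g(9) = mex{1} = 0
So g(9) = 0.
Stack B is a plain Nim stack of size 8, so its Grundy value is 8.
Stack C is a plain Nim stack of size 15, so its Grundy value is 15.
By the Sprague-Grundy theorem, the Grundy value of a sum of independent games is the XOR of the component values.
Combined value = 0 ⊕ 8 ⊕ 15 = 7.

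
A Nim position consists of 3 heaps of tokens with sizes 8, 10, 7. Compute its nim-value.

Compute the nim-sum pairwise:
8 ⊕ 10 = 2
2 ⊕ 7 = 5

5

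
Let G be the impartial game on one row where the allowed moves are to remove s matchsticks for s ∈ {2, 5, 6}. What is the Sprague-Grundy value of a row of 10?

Compute g(0), g(1), … for moves {2, 5, 6}:
k:     0  1  2  3  4  5  6  7  8  9 10
g(k):  0  0  1  1  0  2  1  3  0  2  1
So g(10) = 1.

1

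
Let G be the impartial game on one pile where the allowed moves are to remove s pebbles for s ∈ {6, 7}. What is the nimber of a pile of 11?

1

Build the Grundy sequence with g(k) = mex{g(k−s) : s ∈ {6, 7}, s ≤ k}:
k:     0  1  2  3  4  5  6  7  8  9 10 11
g(k):  0  0  0  0  0  0  1  1  1  1  1  1
So g(11) = 1.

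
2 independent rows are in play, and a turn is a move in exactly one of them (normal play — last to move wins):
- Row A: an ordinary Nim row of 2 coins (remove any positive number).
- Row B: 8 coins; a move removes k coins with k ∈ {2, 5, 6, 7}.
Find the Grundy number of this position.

Row A is a plain Nim row of size 2, so its Grundy value is 2.
For row B, compute g(0), g(1), … with moves {2, 5, 6, 7}:
g(0) = mex{} = 0
g(1) = mex{} = 0
g(2) = mex{0} = 1
g(3) = mex{0} = 1
g(4) = mex{1} = 0
g(5) = mex{0,1} = 2
g(6) = mex{0} = 1
g(7) = mex{0,1,2} = 3
g(8) = mex{0,1} = 2
So g(8) = 2.
By the Sprague-Grundy theorem, the Grundy value of a sum of independent games is the XOR of the component values.
Combined value = 2 XOR 2 = 0.

0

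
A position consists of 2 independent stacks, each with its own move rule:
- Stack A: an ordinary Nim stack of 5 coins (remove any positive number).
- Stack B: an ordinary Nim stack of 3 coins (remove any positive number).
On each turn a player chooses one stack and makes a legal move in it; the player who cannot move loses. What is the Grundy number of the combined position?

Stack A is a plain Nim stack of size 5, so its Grundy value is 5.
Stack B is a plain Nim stack of size 3, so its Grundy value is 3.
The value of a disjunctive sum is the nim-sum of the parts.
Combined value = 5 XOR 3 = 6.

6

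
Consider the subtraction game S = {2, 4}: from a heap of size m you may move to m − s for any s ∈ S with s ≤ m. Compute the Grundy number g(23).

2

Build the Grundy sequence with g(k) = mex{g(k−s) : s ∈ {2, 4}, s ≤ k}:
k:     0  1  2  3  4  5  6  7  8  9 10 11 12 13 14 15 16 17 18 19 20 21 22 23
g(k):  0  0  1  1  2  2  0  0  1  1  2  2  0  0  1  1  2  2  0  0  1  1  2  2
So g(23) = 2.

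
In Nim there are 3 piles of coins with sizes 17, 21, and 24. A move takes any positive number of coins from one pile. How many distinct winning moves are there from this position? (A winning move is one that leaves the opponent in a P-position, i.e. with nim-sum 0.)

Nim-sum: 17 ⊕ 21 ⊕ 24 = 28.
The overall nim-sum is X = 28. A pile of size p has a winning move iff p XOR X < p (reduce it to p XOR X).
  17: 17 XOR 28 = 13 < 17 — winning move (to 13).
  21: 21 XOR 28 = 9 < 21 — winning move (to 9).
  24: 24 XOR 28 = 4 < 24 — winning move (to 4).
That gives 3 winning moves.

3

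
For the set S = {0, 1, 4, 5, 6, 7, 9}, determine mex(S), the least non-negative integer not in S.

2

The values 0, 1 are all present; 2 is the first non-negative integer missing from the set.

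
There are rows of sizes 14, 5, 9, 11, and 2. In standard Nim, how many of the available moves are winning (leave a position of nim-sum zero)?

3

Nim-sum: 14 ⊕ 5 ⊕ 9 ⊕ 11 ⊕ 2 = 11.
The overall nim-sum is X = 11. A row of size p has a winning move iff p XOR X < p (reduce it to p XOR X).
  14: 14 XOR 11 = 5 < 14 — winning move (to 5).
  5: 5 XOR 11 = 14 ≥ 5 — no move.
  9: 9 XOR 11 = 2 < 9 — winning move (to 2).
  11: 11 XOR 11 = 0 < 11 — winning move (to 0).
  2: 2 XOR 11 = 9 ≥ 2 — no move.
That gives 3 winning moves.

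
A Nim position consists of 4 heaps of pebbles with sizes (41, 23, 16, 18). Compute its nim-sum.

Nim-sum: 41 ⊕ 23 ⊕ 16 ⊕ 18 = 60.

60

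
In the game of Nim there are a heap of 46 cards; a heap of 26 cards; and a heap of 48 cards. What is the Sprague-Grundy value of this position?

Nim-sum: 46 ^ 26 ^ 48 = 4.

4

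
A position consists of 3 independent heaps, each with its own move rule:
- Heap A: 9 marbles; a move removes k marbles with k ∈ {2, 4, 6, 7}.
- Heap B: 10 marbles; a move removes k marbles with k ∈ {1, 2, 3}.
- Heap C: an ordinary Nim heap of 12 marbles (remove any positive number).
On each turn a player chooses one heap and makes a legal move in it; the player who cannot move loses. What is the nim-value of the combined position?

Build the Grundy sequence for heap A with g(k) = mex{g(k−s) : s ∈ {2, 4, 6, 7}, s ≤ k}:
g(0) = mex{} = 0
g(1) = mex{} = 0
g(2) = mex{0} = 1
g(3) = mex{0} = 1
g(4) = mex{0,1} = 2
g(5) = mex{0,1} = 2
g(6) = mex{0,1,2} = 3
g(7) = mex{0,1,2} = 3
g(8) = mex{0,1,2,3} = 4
g(9) = mex{1,2,3} = 0
So g(9) = 0.
Grundy values for heap B (subtraction set {1, 2, 3}):
k:     0  1  2  3  4  5  6  7  8  9 10
g(k):  0  1  2  3  0  1  2  3  0  1  2
So g(10) = 2.
Heap C is a plain Nim heap of size 12, so its Grundy value is 12.
By the Sprague-Grundy theorem, the Grundy value of a sum of independent games is the XOR of the component values.
Combined value = 0 ⊕ 2 ⊕ 12 = 14.

14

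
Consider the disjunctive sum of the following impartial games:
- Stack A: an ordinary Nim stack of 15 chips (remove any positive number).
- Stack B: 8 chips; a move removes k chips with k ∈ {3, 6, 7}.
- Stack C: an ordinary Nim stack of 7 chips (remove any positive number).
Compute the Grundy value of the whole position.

10

Stack A is a plain Nim stack of size 15, so its Grundy value is 15.
For stack B, compute g(0), g(1), … with moves {3, 6, 7}:
k:     0  1  2  3  4  5  6  7  8
g(k):  0  0  0  1  1  1  2  2  2
So g(8) = 2.
Stack C is a plain Nim stack of size 7, so its Grundy value is 7.
The value of a disjunctive sum is the nim-sum of the parts.
Combined value = 15 XOR 2 XOR 7 = 10.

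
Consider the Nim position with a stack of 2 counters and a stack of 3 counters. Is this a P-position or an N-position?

Compute the nim-sum pairwise:
2 ⊕ 3 = 1
The nim-sum is 1 ≠ 0, so this is an N-position: the player to move can win.

N-position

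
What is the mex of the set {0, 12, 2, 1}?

3

The values 0, 1, 2 are all present; 3 is the first non-negative integer missing from the set.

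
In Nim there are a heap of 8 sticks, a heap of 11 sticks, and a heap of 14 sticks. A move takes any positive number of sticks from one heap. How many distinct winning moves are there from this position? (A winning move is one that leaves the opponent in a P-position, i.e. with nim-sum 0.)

Compute the nim-sum pairwise:
8 ⊕ 11 = 3
3 ⊕ 14 = 13
The overall nim-sum is X = 13. A heap of size p has a winning move iff p XOR X < p (reduce it to p XOR X).
  8: 8 XOR 13 = 5 < 8 — winning move (to 5).
  11: 11 XOR 13 = 6 < 11 — winning move (to 6).
  14: 14 XOR 13 = 3 < 14 — winning move (to 3).
That gives 3 winning moves.

3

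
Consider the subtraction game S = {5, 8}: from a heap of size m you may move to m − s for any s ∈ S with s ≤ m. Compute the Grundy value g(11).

2

Grundy values for subtraction set {5, 8}:
k:     0  1  2  3  4  5  6  7  8  9 10 11
g(k):  0  0  0  0  0  1  1  1  1  1  2  2
So g(11) = 2.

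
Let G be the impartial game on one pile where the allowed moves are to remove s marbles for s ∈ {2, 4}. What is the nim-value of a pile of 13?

Build the Grundy sequence with g(k) = mex{g(k−s) : s ∈ {2, 4}, s ≤ k}:
k:     0  1  2  3  4  5  6  7  8  9 10 11 12 13
g(k):  0  0  1  1  2  2  0  0  1  1  2  2  0  0
So g(13) = 0.

0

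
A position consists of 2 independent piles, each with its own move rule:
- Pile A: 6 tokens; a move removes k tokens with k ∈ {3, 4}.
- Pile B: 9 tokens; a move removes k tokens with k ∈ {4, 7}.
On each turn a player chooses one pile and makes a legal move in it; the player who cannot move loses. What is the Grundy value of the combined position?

0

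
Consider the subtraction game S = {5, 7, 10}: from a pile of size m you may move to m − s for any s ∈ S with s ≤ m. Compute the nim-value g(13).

2

Grundy values for subtraction set {5, 7, 10}:
g(0) = mex{} = 0
g(1) = mex{} = 0
g(2) = mex{} = 0
g(3) = mex{} = 0
g(4) = mex{} = 0
g(5) = mex{0} = 1
g(6) = mex{0} = 1
g(7) = mex{0} = 1
g(8) = mex{0} = 1
g(9) = mex{0} = 1
g(10) = mex{0,1} = 2
g(11) = mex{0,1} = 2
g(12) = mex{0,1} = 2
g(13) = mex{0,1} = 2
So g(13) = 2.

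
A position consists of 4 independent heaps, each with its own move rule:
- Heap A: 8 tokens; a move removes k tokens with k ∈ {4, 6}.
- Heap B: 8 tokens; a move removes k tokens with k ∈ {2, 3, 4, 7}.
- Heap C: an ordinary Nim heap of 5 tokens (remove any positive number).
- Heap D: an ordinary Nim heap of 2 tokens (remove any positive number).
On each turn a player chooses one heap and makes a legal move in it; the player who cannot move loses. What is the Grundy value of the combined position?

For heap A, compute g(0), g(1), … with moves {4, 6}:
g(0) = mex{} = 0
g(1) = mex{} = 0
g(2) = mex{} = 0
g(3) = mex{} = 0
g(4) = mex{0} = 1
g(5) = mex{0} = 1
g(6) = mex{0} = 1
g(7) = mex{0} = 1
g(8) = mex{0,1} = 2
So g(8) = 2.
Build the Grundy sequence for heap B with g(k) = mex{g(k−s) : s ∈ {2, 3, 4, 7}, s ≤ k}:
k:     0  1  2  3  4  5  6  7  8
g(k):  0  0  1  1  2  2  0  3  1
So g(8) = 1.
Heap C is a plain Nim heap of size 5, so its Grundy value is 5.
Heap D is a plain Nim heap of size 2, so its Grundy value is 2.
The value of a disjunctive sum is the nim-sum of the parts.
Combined value = 2 XOR 1 XOR 5 XOR 2 = 4.

4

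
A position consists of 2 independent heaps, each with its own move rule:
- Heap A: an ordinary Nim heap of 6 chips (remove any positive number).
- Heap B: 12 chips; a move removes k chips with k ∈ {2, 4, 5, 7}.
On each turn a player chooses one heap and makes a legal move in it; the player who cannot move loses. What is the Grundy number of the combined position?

7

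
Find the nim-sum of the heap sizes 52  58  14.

0

Nim-sum: 52 XOR 58 XOR 14 = 0.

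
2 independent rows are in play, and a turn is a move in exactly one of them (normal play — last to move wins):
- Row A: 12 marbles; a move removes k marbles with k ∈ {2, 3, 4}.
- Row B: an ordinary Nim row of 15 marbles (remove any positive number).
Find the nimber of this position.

15

For row A, compute g(0), g(1), … with moves {2, 3, 4}:
g(0) = mex{} = 0
g(1) = mex{} = 0
g(2) = mex{0} = 1
g(3) = mex{0} = 1
g(4) = mex{0,1} = 2
g(5) = mex{0,1} = 2
g(6) = mex{1,2} = 0
g(7) = mex{1,2} = 0
g(8) = mex{0,2} = 1
g(9) = mex{0,2} = 1
g(10) = mex{0,1} = 2
g(11) = mex{0,1} = 2
g(12) = mex{1,2} = 0
So g(12) = 0.
Row B is a plain Nim row of size 15, so its Grundy value is 15.
The value of a disjunctive sum is the nim-sum of the parts.
Combined value = 0 ⊕ 15 = 15.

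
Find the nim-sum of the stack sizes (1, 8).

Nim-sum: 1 ⊕ 8 = 9.

9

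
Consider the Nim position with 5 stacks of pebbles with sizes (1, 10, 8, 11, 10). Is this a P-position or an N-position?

N-position

Compute the nim-sum pairwise:
1 XOR 10 = 11
11 XOR 8 = 3
3 XOR 11 = 8
8 XOR 10 = 2
The nim-sum is 2 ≠ 0, so this is an N-position: the player to move can win.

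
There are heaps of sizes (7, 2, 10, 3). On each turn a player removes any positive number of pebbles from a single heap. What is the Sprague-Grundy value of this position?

12

Bitwise XOR of the heap sizes:
  0111  (7)
  0010  (2)
  1010  (10)
  0011  (3)
  ----
  1100  (12)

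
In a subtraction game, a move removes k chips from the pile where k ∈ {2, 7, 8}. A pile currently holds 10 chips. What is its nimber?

0

Build the Grundy sequence with g(k) = mex{g(k−s) : s ∈ {2, 7, 8}, s ≤ k}:
k:     0  1  2  3  4  5  6  7  8  9 10
g(k):  0  0  1  1  0  0  1  1  2  2  0
So g(10) = 0.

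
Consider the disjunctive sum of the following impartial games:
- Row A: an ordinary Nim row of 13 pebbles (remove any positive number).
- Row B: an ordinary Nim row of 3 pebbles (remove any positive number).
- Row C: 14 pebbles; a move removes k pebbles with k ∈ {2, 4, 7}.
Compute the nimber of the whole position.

Row A is a plain Nim row of size 13, so its Grundy value is 13.
Row B is a plain Nim row of size 3, so its Grundy value is 3.
For row C, compute g(0), g(1), … with moves {2, 4, 7}:
k:     0  1  2  3  4  5  6  7  8  9 10 11 12 13 14
g(k):  0  0  1  1  2  2  0  3  1  0  2  1  0  2  1
So g(14) = 1.
The value of a disjunctive sum is the nim-sum of the parts.
Combined value = 13 ⊕ 3 ⊕ 1 = 15.

15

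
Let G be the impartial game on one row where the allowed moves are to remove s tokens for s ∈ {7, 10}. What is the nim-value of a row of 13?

1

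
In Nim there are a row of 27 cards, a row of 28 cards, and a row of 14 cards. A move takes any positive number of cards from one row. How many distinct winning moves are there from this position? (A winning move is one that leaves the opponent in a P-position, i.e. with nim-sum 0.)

Nim-sum: 27 ⊕ 28 ⊕ 14 = 9.
The overall nim-sum is X = 9. A row of size p has a winning move iff p XOR X < p (reduce it to p XOR X).
  27: 27 XOR 9 = 18 < 27 — winning move (to 18).
  28: 28 XOR 9 = 21 < 28 — winning move (to 21).
  14: 14 XOR 9 = 7 < 14 — winning move (to 7).
That gives 3 winning moves.

3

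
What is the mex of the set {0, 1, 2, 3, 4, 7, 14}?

5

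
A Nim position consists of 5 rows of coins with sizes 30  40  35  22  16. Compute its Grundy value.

19

Compute the nim-sum pairwise:
30 XOR 40 = 54
54 XOR 35 = 21
21 XOR 22 = 3
3 XOR 16 = 19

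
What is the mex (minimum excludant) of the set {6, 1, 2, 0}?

3

The values 0, 1, 2 are all present; 3 is the first non-negative integer missing from the set.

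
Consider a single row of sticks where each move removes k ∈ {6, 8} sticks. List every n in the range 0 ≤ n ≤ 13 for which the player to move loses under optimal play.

0, 1, 2, 3, 4, 5

Compute g(0), g(1), … for moves {6, 8}:
g(0) = mex{} = 0
g(1) = mex{} = 0
g(2) = mex{} = 0
g(3) = mex{} = 0
g(4) = mex{} = 0
g(5) = mex{} = 0
g(6) = mex{0} = 1
g(7) = mex{0} = 1
g(8) = mex{0} = 1
g(9) = mex{0} = 1
g(10) = mex{0} = 1
g(11) = mex{0} = 1
g(12) = mex{0,1} = 2
g(13) = mex{0,1} = 2
The P-positions (g = 0) in 0..13 are 0, 1, 2, 3, 4, 5.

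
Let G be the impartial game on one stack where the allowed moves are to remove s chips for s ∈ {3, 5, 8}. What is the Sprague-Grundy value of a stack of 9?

3

Build the Grundy sequence with g(k) = mex{g(k−s) : s ∈ {3, 5, 8}, s ≤ k}:
g(0) = mex{} = 0
g(1) = mex{} = 0
g(2) = mex{} = 0
g(3) = mex{0} = 1
g(4) = mex{0} = 1
g(5) = mex{0} = 1
g(6) = mex{0,1} = 2
g(7) = mex{0,1} = 2
g(8) = mex{0,1} = 2
g(9) = mex{0,1,2} = 3
So g(9) = 3.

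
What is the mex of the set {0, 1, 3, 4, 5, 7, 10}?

The values 0, 1 are all present; 2 is the first non-negative integer missing from the set.

2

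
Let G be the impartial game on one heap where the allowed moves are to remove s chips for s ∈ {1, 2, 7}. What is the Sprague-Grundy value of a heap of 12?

Grundy values for subtraction set {1, 2, 7}:
g(0) = mex{} = 0
g(1) = mex{0} = 1
g(2) = mex{0,1} = 2
g(3) = mex{1,2} = 0
g(4) = mex{0,2} = 1
g(5) = mex{0,1} = 2
g(6) = mex{1,2} = 0
g(7) = mex{0,2} = 1
g(8) = mex{0,1} = 2
g(9) = mex{1,2} = 0
g(10) = mex{0,2} = 1
g(11) = mex{0,1} = 2
g(12) = mex{1,2} = 0
So g(12) = 0.

0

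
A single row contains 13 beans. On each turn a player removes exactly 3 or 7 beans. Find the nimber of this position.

Build the Grundy sequence with g(k) = mex{g(k−s) : s ∈ {3, 7}, s ≤ k}:
k:     0  1  2  3  4  5  6  7  8  9 10 11 12 13
g(k):  0  0  0  1  1  1  0  2  2  1  0  0  0  1
So g(13) = 1.

1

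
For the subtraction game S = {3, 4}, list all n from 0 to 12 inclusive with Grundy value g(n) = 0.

0, 1, 2, 7, 8, 9

Grundy values for subtraction set {3, 4}:
g(0) = mex{} = 0
g(1) = mex{} = 0
g(2) = mex{} = 0
g(3) = mex{0} = 1
g(4) = mex{0} = 1
g(5) = mex{0} = 1
g(6) = mex{0,1} = 2
g(7) = mex{1} = 0
g(8) = mex{1} = 0
g(9) = mex{1,2} = 0
g(10) = mex{0,2} = 1
g(11) = mex{0} = 1
g(12) = mex{0} = 1
The P-positions (g = 0) in 0..12 are 0, 1, 2, 7, 8, 9.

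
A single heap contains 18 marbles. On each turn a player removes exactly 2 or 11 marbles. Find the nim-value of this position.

0

Grundy values for subtraction set {2, 11}:
k:     0  1  2  3  4  5  6  7  8  9 10 11 12 13 14 15 16 17 18
g(k):  0  0  1  1  0  0  1  1  0  0  1  1  2  0  0  1  1  0  0
So g(18) = 0.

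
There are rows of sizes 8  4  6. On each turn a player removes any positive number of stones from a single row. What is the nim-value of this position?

10

Compute the nim-sum pairwise:
8 XOR 4 = 12
12 XOR 6 = 10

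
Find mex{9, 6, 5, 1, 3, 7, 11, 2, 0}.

The values 0, 1, 2, 3 are all present; 4 is the first non-negative integer missing from the set.

4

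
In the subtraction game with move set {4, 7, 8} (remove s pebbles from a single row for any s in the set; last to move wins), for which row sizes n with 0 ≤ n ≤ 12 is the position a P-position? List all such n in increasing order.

Compute g(0), g(1), … for moves {4, 7, 8}:
k:     0  1  2  3  4  5  6  7  8  9 10 11 12
g(k):  0  0  0  0  1  1  1  1  2  2  2  2  0
The P-positions (g = 0) in 0..12 are 0, 1, 2, 3, 12.

0, 1, 2, 3, 12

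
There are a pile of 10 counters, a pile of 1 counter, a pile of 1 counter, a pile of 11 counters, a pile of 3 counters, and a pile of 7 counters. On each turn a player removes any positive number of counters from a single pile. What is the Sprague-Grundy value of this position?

Nim-sum: 10 ⊕ 1 ⊕ 1 ⊕ 11 ⊕ 3 ⊕ 7 = 5.

5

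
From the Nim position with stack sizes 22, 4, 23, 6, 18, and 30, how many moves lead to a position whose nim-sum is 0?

Compute the nim-sum pairwise:
22 ^ 4 = 18
18 ^ 23 = 5
5 ^ 6 = 3
3 ^ 18 = 17
17 ^ 30 = 15
The overall nim-sum is X = 15. A stack of size p has a winning move iff p XOR X < p (reduce it to p XOR X).
  22: 22 XOR 15 = 25 ≥ 22 — no move.
  4: 4 XOR 15 = 11 ≥ 4 — no move.
  23: 23 XOR 15 = 24 ≥ 23 — no move.
  6: 6 XOR 15 = 9 ≥ 6 — no move.
  18: 18 XOR 15 = 29 ≥ 18 — no move.
  30: 30 XOR 15 = 17 < 30 — winning move (to 17).
That gives 1 winning move.

1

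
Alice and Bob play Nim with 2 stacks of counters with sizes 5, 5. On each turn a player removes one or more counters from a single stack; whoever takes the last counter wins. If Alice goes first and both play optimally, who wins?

Bob wins

Nim-sum: 5 ^ 5 = 0.
The nim-sum is 0, so this is a P-position: the player to move is in a losing position under optimal play; Alice is about to move from it and so loses — Bob wins.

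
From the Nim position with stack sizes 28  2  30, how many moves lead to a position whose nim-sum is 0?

In binary:
  11100  (28)
  00010  (2)
  11110  (30)
  -----
  00000  (0)
The nim-sum is already 0, so every move leaves a nonzero nim-sum — there are no winning moves.

0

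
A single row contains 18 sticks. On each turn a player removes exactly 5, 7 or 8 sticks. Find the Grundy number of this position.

Compute g(0), g(1), … for moves {5, 7, 8}:
k:     0  1  2  3  4  5  6  7  8  9 10 11 12 13 14 15 16 17 18
g(k):  0  0  0  0  0  1  1  1  1  1  2  2  2  0  0  0  0  0  1
So g(18) = 1.

1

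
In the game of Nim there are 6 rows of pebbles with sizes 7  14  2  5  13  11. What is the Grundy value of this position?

8

Compute the nim-sum pairwise:
7 ⊕ 14 = 9
9 ⊕ 2 = 11
11 ⊕ 5 = 14
14 ⊕ 13 = 3
3 ⊕ 11 = 8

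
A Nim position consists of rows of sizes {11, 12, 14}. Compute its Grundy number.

Compute the nim-sum pairwise:
11 ⊕ 12 = 7
7 ⊕ 14 = 9

9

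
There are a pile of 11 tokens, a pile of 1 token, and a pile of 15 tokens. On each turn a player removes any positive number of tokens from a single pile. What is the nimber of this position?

5

Nim-sum: 11 ^ 1 ^ 15 = 5.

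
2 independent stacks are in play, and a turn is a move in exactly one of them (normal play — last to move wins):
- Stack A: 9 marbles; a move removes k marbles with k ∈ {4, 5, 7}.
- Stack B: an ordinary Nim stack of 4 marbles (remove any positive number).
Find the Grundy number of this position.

Build the Grundy sequence for stack A with g(k) = mex{g(k−s) : s ∈ {4, 5, 7}, s ≤ k}:
k:     0  1  2  3  4  5  6  7  8  9
g(k):  0  0  0  0  1  1  1  1  2  2
So g(9) = 2.
Stack B is a plain Nim stack of size 4, so its Grundy value is 4.
The value of a disjunctive sum is the nim-sum of the parts.
Combined value = 2 ⊕ 4 = 6.

6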